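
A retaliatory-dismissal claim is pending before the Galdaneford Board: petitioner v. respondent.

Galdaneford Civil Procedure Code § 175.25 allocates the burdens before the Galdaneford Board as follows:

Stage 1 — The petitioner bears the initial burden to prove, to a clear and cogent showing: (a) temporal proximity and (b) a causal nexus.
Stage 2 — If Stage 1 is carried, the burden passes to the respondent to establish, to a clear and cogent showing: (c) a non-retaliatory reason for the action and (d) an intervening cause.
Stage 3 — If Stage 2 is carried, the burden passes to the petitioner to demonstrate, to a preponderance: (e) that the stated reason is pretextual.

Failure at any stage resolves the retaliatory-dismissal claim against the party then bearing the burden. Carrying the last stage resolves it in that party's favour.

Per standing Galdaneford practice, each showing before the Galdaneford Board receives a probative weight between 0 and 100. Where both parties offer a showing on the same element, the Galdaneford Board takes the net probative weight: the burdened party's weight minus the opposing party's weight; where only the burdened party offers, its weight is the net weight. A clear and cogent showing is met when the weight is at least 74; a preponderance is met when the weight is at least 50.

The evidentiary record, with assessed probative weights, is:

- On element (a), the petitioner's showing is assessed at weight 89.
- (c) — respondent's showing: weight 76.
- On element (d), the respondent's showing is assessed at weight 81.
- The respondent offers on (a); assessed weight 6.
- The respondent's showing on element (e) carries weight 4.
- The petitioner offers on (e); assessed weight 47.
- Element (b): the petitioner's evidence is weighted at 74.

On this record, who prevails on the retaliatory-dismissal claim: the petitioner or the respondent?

At Stage 1 the petitioner must meet a clear and cogent showing (weight is at least 74): on (a) the weight is 89 less the opposing 6 gives net 83, ≥ 74, so (a) meets the standard; on (b) the weight is 74, ≥ 74, so (b) meets the standard.
  All elements met. The burden passes to the respondent.
At Stage 2 the respondent must meet a clear and cogent showing (weight is at least 74): on (c) the weight is 76, which does reach 74, so (c) meets the standard; on (d) the weight is 81, ≥ 74, so (d) meets the standard.
  All elements met. The burden passes to the petitioner.
At Stage 3 the petitioner must meet a preponderance (weight is at least 50): on (e) the weight is 47 less the opposing 4 gives net 43, < 50, so (e) does not meet the standard.
  Stage 3 not carried; the petitioner fails its burden.
The respondent prevails.

respondent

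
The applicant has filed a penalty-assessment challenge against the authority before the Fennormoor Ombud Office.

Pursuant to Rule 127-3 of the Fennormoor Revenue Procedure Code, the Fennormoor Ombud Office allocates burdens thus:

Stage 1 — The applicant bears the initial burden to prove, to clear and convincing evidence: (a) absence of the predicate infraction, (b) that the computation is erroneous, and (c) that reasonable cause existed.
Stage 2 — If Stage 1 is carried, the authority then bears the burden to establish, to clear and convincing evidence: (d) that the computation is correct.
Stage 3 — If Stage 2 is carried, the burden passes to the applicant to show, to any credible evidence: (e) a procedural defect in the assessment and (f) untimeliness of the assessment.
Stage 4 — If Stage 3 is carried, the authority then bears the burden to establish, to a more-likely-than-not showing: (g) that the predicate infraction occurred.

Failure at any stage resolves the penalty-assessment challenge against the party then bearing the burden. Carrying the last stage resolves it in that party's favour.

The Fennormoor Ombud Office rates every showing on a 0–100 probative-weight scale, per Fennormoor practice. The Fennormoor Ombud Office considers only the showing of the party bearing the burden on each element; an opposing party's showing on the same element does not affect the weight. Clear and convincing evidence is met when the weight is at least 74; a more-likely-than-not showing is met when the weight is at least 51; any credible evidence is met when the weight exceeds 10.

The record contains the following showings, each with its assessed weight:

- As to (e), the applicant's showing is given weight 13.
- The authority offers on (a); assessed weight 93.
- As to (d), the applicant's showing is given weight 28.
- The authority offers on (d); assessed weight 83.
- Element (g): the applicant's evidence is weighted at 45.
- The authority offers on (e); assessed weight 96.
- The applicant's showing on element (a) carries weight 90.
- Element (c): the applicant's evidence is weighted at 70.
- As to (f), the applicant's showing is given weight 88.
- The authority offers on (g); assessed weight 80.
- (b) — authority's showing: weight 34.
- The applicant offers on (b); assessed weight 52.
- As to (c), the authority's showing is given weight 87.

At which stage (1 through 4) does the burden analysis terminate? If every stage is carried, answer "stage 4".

At Stage 1 the applicant must meet clear and convincing evidence (weight is at least 74): on (a) the weight is 90 (the authority's 93 is given no effect), ≥ 74, so (a) meets the standard; on (b) the weight is 52 (the authority's 34 is given no effect), < 74, so (b) does not meet the standard; on (c) the weight is 70 (the authority's 87 is given no effect), which does not reach 74, so (c) does not meet the standard.
  The applicant does not carry Stage 1.
The authority prevails.

stage 1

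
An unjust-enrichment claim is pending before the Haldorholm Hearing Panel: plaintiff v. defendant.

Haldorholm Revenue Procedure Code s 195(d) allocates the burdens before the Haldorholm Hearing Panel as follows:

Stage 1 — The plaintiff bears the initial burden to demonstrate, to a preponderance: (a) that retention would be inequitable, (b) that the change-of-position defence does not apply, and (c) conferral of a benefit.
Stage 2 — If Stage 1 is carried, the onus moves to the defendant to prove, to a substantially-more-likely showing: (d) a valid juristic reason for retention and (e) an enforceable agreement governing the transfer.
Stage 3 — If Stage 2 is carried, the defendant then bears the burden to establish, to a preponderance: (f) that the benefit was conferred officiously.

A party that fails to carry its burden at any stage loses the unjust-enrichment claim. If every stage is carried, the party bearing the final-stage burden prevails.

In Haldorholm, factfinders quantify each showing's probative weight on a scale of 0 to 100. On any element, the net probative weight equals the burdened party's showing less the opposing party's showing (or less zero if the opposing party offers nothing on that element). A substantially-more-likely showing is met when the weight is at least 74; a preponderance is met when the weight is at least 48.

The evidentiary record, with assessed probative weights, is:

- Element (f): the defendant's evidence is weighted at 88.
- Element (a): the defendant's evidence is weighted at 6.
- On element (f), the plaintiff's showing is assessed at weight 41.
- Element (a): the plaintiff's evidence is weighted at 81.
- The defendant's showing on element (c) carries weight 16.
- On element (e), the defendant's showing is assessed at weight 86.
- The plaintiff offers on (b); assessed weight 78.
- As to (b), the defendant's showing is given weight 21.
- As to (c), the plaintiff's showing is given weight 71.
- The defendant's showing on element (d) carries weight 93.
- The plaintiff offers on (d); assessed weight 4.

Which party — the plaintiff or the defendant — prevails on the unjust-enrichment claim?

plaintiff

Stage 1 (plaintiff, a preponderance, weight is at least 48): (a) net 81−6=75 ≥ 48 — meets; (b) net 78−21=57 ≥ 48 — meets; (c) net 71−16=55 ≥ 48 — meets.
  The plaintiff carries Stage 1; the defendant now bears the burden.
Stage 2 (defendant, a substantially-more-likely showing, weight is at least 74): (d) net 93−4=89 ≥ 74 — meets; (e) 86 ≥ 74 — meets.
  Stage 2 is satisfied; the defendant continues to bear the burden.
Stage 3 (defendant, a preponderance, weight is at least 48): (f) net 88−41=47 < 48 — fails.
  The defendant does not carry Stage 3.
So the plaintiff prevails.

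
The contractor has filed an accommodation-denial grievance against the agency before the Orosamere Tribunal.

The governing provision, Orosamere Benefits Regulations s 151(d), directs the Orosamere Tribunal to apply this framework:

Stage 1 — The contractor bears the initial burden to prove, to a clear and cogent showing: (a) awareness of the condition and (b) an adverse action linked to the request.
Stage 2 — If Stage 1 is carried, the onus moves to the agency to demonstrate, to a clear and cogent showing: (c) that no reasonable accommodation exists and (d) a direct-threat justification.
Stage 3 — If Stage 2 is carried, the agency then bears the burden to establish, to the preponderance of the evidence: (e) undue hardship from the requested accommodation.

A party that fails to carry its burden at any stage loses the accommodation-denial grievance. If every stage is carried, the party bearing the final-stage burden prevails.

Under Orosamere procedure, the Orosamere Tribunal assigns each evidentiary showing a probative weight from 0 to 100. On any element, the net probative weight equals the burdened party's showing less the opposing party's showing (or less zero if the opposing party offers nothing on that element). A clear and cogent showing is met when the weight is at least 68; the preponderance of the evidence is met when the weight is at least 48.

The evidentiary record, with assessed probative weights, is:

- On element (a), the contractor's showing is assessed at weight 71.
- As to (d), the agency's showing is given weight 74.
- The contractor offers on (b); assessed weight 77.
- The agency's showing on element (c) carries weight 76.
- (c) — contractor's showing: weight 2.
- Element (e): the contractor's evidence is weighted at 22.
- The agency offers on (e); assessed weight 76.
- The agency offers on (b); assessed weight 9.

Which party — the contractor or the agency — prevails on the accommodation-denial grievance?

Stage 1 (contractor, a clear and cogent showing, weight is at least 68): (a) 71 ≥ 68 — meets; (b) net 77−9=68 ≥ 68 — meets.
  All elements met. The burden passes to the agency.
Stage 2 (agency, a clear and cogent showing, weight is at least 68): (c) net 76−2=74 ≥ 68 — meets; (d) 74 ≥ 68 — meets.
  Stage 2 carried; the burden remains with the agency.
Stage 3 (agency, the preponderance of the evidence, weight is at least 48): (e) net 76−22=54 ≥ 48 — meets.
  The agency carries the last stage.
All stages carried — the agency prevails.

agency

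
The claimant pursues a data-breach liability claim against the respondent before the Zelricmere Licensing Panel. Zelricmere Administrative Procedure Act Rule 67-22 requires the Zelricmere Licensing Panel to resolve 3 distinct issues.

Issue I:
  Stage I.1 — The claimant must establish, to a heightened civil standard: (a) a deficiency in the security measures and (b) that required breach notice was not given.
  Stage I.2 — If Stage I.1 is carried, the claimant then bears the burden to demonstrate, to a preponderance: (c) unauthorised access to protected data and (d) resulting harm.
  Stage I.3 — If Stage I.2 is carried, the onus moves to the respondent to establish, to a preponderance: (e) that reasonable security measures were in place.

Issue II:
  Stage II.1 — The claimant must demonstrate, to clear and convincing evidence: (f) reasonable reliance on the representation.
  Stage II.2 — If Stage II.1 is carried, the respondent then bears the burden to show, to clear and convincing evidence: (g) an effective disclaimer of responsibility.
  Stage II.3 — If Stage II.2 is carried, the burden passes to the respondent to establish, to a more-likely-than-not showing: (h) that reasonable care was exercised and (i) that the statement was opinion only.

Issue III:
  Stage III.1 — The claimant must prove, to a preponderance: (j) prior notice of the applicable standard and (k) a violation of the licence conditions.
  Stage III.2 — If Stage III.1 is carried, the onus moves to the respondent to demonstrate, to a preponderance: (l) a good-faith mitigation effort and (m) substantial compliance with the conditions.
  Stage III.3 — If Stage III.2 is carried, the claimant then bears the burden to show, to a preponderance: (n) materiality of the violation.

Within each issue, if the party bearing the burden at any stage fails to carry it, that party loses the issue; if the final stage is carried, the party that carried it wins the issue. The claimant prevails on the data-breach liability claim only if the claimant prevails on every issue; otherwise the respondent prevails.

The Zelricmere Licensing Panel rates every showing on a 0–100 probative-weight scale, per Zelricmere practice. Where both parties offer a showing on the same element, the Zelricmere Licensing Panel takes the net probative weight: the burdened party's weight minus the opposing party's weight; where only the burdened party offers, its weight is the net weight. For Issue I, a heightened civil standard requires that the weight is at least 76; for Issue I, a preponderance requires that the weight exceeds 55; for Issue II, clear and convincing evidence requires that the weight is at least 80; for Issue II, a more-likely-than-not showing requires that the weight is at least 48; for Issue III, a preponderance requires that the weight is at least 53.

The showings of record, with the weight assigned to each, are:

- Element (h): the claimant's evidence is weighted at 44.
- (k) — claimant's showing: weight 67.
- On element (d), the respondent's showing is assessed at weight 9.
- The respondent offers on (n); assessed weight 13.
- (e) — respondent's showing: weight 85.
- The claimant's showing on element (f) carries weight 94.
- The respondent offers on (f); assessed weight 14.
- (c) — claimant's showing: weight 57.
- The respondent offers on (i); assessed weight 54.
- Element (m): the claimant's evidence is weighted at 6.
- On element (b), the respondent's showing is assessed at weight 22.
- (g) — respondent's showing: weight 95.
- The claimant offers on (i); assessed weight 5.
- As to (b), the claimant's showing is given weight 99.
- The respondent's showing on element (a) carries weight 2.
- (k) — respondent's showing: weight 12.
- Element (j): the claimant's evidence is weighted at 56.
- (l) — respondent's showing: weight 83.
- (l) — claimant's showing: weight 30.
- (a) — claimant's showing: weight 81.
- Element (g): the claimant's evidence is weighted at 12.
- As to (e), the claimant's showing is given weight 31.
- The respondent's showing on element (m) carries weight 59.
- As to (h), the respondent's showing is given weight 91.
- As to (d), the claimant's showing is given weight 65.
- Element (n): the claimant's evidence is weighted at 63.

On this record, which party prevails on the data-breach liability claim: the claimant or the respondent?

— Issue I —
Stage I.1 — burden on claimant; standard: a heightened civil standard (weight is at least 76).
    (a): 81 − 2 = 79 ≥ 76 [met]
    (b): 99 − 22 = 77 ≥ 76 [met]
  All elements met. The claimant retains the burden for Stage I.2.
Stage I.2 — burden on claimant; standard: a preponderance (weight exceeds 55).
    (c): 57 > 55 [met]
    (d): 65 − 9 = 56 > 55 [met]
  All elements met. The burden passes to the respondent.
Stage I.3 — burden on respondent; standard: a preponderance (weight exceeds 55).
    (e): 85 − 31 = 54 ≤ 55 [not met]
  The respondent does not carry Stage I.3.
The claimant prevails on this issue.
— Issue II —
Stage II.1 (claimant, clear and convincing evidence, weight is at least 80): (f) net 94−14=80 ≥ 80 — meets.
  Stage II.1 is satisfied; the onus moves to the respondent.
Stage II.2 (respondent, clear and convincing evidence, weight is at least 80): (g) net 95−12=83 ≥ 80 — meets.
  Stage II.2 is satisfied; the respondent continues to bear the burden.
Stage II.3 (respondent, a more-likely-than-not showing, weight is at least 48): (h) net 91−44=47 < 48 — fails; (i) net 54−5=49 ≥ 48 — meets.
  The respondent does not carry Stage II.3.
So the claimant prevails on this issue.
— Issue III —
At Stage III.1 the claimant must meet a preponderance (weight is at least 53): on (j) the weight is 56, ≥ 53, so (j) meets the standard; on (k) the weight is 67 less the opposing 12 gives net 55, which does reach 53, so (k) meets the standard.
  Stage III.1 carried; the burden shifts to the respondent.
At Stage III.2 the respondent must meet a preponderance (weight is at least 53): on (l) the weight is 83 less the opposing 30 gives net 53, which does reach 53, so (l) meets the standard; on (m) the weight is 59 less the opposing 6 gives net 53, ≥ 53, so (m) meets the standard.
  All elements met. The burden passes to the claimant.
At Stage III.3 the claimant must meet a preponderance (weight is at least 53): on (n) the weight is 63 less the opposing 13 gives net 50, which does not reach 53, so (n) does not meet the standard.
  Not every element is met, so the claimant fails to carry Stage III.3.
The respondent prevails on this issue.
Per-issue: Issue I → claimant; Issue II → claimant; Issue III → respondent. The claimant must prevail on every issue; overall, the respondent prevails.

respondent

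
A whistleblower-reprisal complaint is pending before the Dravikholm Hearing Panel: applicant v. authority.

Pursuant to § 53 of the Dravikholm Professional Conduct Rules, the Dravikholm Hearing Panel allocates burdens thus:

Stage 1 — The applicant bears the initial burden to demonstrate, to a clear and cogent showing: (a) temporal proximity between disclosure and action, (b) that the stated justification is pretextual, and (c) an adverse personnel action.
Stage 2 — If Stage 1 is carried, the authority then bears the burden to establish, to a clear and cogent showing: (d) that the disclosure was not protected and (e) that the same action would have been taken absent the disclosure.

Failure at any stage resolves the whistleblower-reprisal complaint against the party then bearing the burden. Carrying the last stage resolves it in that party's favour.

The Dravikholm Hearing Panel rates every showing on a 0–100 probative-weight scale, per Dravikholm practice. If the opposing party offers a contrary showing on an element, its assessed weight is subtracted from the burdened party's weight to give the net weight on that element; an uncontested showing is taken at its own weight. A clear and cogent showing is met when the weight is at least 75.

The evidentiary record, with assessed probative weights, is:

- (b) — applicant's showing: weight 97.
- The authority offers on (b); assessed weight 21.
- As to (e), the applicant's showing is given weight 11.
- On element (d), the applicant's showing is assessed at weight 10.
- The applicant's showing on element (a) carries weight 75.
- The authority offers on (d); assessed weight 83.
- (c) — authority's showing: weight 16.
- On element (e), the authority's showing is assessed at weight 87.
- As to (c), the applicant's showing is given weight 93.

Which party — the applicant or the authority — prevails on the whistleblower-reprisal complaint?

Stage 1 (applicant, a clear and cogent showing, weight is at least 75): (a) 75 ≥ 75 — meets; (b) net 97−21=76 ≥ 75 — meets; (c) net 93−16=77 ≥ 75 — meets.
  Stage 1 is satisfied; the onus moves to the authority.
Stage 2 (authority, a clear and cogent showing, weight is at least 75): (d) net 83−10=73 < 75 — fails; (e) net 87−11=76 ≥ 75 — meets.
  The authority does not carry Stage 2.
The applicant prevails.

applicant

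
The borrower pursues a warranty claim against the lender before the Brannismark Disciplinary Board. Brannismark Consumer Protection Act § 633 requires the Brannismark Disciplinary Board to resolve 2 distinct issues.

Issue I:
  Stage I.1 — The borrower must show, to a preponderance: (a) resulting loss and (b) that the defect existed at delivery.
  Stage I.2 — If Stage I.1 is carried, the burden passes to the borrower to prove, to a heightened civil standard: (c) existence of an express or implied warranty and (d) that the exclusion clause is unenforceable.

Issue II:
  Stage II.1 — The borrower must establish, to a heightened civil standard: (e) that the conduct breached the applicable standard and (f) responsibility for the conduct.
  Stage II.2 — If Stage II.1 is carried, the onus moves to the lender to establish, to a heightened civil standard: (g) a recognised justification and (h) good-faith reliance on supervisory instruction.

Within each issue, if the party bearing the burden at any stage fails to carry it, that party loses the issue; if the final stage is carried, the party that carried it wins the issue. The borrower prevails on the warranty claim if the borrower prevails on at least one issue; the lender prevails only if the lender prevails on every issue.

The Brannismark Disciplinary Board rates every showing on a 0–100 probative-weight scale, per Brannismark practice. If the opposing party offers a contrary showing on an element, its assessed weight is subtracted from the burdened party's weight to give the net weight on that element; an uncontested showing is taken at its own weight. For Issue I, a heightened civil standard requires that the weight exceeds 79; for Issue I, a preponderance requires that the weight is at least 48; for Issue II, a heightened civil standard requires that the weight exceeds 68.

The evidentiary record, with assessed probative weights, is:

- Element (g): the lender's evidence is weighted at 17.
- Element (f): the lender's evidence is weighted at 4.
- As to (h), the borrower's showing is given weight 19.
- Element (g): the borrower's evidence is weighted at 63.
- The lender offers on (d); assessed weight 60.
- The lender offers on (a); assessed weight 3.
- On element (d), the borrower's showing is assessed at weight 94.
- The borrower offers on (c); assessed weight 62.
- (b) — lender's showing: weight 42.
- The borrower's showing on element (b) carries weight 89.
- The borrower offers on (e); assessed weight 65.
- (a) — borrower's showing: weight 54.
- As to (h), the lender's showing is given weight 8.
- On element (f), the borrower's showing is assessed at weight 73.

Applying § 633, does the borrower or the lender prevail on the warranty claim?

— Issue I —
At Stage I.1 the borrower must meet a preponderance (weight is at least 48): on (a) the weight is 54 less the opposing 3 gives net 51, which does reach 48, so (a) meets the standard; on (b) the weight is 89 less the opposing 42 gives net 47, which does not reach 48, so (b) does not meet the standard.
  Not every element is met, so the borrower fails to carry Stage I.1.
The analysis ends at Stage I.1; the lender prevails on this issue.
— Issue II —
Stage II.1 (borrower, a heightened civil standard, weight exceeds 68): (e) 65 ≤ 68 — fails; (f) net 73−4=69 > 68 — meets.
  Not every element is met, so the borrower fails to carry Stage II.1.
The analysis ends at Stage II.1; the lender prevails on this issue.
Per-issue: Issue I → lender; Issue II → lender. The borrower must prevail on at least one issue; overall, the lender prevails.

lender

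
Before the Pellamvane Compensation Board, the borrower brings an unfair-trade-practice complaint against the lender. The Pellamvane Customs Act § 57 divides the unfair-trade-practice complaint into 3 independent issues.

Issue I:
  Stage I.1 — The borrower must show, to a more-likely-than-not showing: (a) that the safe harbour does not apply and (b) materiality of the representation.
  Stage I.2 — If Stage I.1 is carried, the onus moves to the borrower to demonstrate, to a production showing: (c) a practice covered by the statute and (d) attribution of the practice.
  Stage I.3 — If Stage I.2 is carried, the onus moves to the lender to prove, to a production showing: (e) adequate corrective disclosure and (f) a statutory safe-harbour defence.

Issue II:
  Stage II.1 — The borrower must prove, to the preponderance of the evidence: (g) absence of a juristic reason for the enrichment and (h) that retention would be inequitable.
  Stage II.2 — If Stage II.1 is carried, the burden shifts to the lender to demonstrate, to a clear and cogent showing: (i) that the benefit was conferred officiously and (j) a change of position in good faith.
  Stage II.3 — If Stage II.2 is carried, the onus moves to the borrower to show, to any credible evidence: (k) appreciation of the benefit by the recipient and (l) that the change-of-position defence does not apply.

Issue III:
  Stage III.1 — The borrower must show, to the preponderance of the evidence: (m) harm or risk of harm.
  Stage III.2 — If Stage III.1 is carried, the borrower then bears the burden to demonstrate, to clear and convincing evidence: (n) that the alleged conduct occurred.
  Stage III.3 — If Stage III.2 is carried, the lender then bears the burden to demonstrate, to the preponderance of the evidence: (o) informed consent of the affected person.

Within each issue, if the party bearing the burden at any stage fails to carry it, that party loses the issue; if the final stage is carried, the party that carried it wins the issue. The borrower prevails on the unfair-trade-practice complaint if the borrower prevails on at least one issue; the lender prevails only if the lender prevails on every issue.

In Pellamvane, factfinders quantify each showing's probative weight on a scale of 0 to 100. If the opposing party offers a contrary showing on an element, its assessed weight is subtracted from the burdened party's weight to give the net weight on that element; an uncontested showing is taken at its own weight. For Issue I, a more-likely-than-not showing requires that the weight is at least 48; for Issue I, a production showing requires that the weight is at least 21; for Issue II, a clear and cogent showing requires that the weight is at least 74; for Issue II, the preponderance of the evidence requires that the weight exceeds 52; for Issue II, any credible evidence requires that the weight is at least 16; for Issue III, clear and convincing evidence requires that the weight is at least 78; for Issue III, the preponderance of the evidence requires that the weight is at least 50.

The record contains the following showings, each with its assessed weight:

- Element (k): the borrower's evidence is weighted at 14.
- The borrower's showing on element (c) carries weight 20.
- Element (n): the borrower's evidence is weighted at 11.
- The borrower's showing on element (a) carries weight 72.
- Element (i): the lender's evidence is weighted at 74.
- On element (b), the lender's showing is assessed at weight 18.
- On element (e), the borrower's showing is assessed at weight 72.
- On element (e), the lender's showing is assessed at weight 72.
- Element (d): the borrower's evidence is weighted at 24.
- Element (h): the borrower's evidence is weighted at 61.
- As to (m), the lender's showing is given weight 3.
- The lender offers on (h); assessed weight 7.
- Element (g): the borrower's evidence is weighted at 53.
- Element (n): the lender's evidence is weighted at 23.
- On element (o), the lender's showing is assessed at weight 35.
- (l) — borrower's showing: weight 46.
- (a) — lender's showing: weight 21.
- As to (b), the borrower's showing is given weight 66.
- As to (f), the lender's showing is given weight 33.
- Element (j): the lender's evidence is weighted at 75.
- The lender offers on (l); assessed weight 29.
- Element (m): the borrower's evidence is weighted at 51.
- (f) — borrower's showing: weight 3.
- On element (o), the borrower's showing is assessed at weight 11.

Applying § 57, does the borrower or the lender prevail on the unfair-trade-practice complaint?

— Issue I —
Stage I.1 — burden on borrower; standard: a more-likely-than-not showing (weight is at least 48).
    (a): 72 − 21 = 51 ≥ 48 [met]
    (b): 66 − 18 = 48 ≥ 48 [met]
  Stage I.1 is satisfied; the borrower continues to bear the burden.
Stage I.2 — burden on borrower; standard: a production showing (weight is at least 21).
    (c): 20 < 21 [not met]
    (d): 24 ≥ 21 [met]
  The borrower does not carry Stage I.2.
So the lender prevails on this issue.
— Issue II —
Stage II.1 — burden on borrower; standard: the preponderance of the evidence (weight exceeds 52).
    (g): 53 > 52 [met]
    (h): 61 − 7 = 54 > 52 [met]
  Stage II.1 carried; the burden shifts to the lender.
Stage II.2 — burden on lender; standard: a clear and cogent showing (weight is at least 74).
    (i): 74 ≥ 74 [met]
    (j): 75 ≥ 74 [met]
  Stage II.2 carried; the burden shifts to the borrower.
Stage II.3 — burden on borrower; standard: any credible evidence (weight is at least 16).
    (k): 14 < 16 [not met]
    (l): 46 − 29 = 17 ≥ 16 [met]
  Stage II.3 not carried; the borrower fails its burden.
So the lender prevails on this issue.
— Issue III —
Stage III.1 (borrower, the preponderance of the evidence, weight is at least 50): (m) net 51−3=48 < 50 — fails.
  Stage III.1 not carried; the borrower fails its burden.
So the lender prevails on this issue.
Per-issue: Issue I → lender; Issue II → lender; Issue III → lender. The borrower must prevail on at least one issue; overall, the lender prevails.

lender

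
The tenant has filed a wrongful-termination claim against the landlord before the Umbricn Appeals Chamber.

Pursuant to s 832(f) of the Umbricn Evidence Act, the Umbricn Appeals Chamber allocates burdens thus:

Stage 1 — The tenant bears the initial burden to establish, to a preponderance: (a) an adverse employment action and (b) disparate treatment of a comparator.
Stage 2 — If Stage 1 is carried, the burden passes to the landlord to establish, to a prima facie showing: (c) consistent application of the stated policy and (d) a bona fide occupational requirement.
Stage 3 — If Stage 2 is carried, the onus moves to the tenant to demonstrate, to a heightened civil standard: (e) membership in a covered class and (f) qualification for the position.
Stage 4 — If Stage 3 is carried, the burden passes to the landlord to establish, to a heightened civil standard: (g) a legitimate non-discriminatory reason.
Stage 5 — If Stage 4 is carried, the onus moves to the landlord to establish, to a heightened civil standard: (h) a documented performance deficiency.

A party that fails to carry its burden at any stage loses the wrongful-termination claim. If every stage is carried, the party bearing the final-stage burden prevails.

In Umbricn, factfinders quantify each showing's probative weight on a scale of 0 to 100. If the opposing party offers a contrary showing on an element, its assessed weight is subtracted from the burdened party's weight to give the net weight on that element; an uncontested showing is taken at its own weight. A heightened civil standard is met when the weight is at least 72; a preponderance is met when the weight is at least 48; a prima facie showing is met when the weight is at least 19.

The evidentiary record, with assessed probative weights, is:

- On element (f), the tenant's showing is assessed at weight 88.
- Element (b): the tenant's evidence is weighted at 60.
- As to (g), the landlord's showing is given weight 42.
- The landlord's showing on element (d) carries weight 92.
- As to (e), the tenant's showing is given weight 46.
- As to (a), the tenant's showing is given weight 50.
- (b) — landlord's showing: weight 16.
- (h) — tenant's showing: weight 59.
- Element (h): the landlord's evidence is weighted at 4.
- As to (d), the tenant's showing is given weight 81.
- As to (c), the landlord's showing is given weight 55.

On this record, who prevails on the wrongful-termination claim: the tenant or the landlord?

Stage 1 — burden on tenant; standard: a preponderance (weight is at least 48).
    (a): 50 ≥ 48 [met]
    (b): 60 − 16 = 44 < 48 [not met]
  Not every element is met, so the tenant fails to carry Stage 1.
So the landlord prevails.

landlord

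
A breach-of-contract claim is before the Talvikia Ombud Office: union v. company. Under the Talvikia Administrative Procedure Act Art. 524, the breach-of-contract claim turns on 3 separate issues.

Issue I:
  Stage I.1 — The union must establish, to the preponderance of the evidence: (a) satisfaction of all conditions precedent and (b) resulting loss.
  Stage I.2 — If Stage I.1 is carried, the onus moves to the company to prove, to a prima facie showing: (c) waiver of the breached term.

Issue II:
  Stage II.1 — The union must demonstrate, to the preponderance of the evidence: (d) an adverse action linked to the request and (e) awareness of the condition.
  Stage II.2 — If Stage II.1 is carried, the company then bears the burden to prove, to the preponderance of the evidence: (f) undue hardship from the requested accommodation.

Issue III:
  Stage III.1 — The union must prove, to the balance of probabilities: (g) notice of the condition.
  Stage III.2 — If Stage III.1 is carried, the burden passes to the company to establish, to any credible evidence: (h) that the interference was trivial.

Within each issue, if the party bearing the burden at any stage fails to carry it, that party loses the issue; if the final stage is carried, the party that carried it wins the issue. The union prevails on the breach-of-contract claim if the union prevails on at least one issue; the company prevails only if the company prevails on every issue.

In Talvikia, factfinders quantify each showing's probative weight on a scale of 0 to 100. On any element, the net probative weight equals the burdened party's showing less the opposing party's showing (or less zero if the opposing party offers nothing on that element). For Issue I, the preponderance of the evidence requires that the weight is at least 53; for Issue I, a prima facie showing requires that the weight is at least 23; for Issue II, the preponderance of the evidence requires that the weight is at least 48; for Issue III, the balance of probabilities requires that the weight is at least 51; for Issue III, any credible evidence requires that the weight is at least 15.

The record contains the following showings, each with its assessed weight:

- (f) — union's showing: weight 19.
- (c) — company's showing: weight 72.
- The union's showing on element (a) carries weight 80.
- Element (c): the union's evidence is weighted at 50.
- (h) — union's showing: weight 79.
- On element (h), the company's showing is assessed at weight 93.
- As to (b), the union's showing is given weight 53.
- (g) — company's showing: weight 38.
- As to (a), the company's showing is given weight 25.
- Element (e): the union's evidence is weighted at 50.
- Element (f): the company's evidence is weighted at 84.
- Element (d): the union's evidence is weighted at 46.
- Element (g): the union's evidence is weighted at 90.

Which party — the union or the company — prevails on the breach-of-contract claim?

union

— Issue I —
Stage I.1 — burden on union; standard: the preponderance of the evidence (weight is at least 53).
    (a): 80 − 25 = 55 ≥ 53 [met]
    (b): 53 ≥ 53 [met]
  All elements met. The burden passes to the company.
Stage I.2 — burden on company; standard: a prima facie showing (weight is at least 23).
    (c): 72 − 50 = 22 < 23 [not met]
  Not every element is met, so the company fails to carry Stage I.2.
So the union prevails on this issue.
— Issue II —
Stage II.1 — burden on union; standard: the preponderance of the evidence (weight is at least 48).
    (d): 46 < 48 [not met]
    (e): 50 ≥ 48 [met]
  Not every element is met, so the union fails to carry Stage II.1.
The analysis ends at Stage II.1; the company prevails on this issue.
— Issue III —
Stage III.1 — burden on union; standard: the balance of probabilities (weight is at least 51).
    (g): 90 − 38 = 52 ≥ 51 [met]
  Stage III.1 is satisfied; the onus moves to the company.
Stage III.2 — burden on company; standard: any credible evidence (weight is at least 15).
    (h): 93 − 79 = 14 < 15 [not met]
  The company does not carry Stage III.2.
So the union prevails on this issue.
Per-issue: Issue I → union; Issue II → company; Issue III → union. The union must prevail on at least one issue; overall, the union prevails.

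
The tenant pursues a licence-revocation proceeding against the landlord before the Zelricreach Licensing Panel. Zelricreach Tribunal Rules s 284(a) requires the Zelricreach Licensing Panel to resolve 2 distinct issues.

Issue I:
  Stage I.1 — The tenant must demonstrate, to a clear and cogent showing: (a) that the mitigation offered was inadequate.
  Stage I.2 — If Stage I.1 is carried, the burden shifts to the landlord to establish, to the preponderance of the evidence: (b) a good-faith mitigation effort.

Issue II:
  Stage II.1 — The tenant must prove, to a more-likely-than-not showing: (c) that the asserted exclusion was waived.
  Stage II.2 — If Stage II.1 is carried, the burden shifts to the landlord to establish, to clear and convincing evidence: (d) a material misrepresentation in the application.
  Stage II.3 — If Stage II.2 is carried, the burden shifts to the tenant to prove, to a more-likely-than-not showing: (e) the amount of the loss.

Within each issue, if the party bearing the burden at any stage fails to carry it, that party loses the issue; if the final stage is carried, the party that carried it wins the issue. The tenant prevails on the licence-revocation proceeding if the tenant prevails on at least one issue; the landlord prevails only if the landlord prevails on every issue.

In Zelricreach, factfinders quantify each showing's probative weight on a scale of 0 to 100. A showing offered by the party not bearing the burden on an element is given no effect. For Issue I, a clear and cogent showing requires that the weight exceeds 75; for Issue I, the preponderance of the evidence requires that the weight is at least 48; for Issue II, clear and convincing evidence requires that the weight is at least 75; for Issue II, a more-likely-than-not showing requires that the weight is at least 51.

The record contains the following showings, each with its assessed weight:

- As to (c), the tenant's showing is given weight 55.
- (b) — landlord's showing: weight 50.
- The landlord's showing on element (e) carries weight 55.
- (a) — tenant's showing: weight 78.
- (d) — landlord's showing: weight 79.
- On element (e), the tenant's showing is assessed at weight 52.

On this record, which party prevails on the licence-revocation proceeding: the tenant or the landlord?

— Issue I —
Stage I.1 (tenant, a clear and cogent showing, weight exceeds 75): (a) 78 > 75 — meets.
  All elements met. The burden passes to the landlord.
Stage I.2 (landlord, the preponderance of the evidence, weight is at least 48): (b) 50 ≥ 48 — meets.
  Stage I.2 carried; the final stage is satisfied.
All stages carried — the landlord prevails on this issue.
— Issue II —
At Stage II.1 the tenant must meet a more-likely-than-not showing (weight is at least 51): on (c) the weight is 55, which does reach 51, so (c) meets the standard.
  Stage II.1 carried; the burden shifts to the landlord.
At Stage II.2 the landlord must meet clear and convincing evidence (weight is at least 75): on (d) the weight is 79, which does reach 75, so (d) meets the standard.
  Stage II.2 carried; the burden shifts to the tenant.
At Stage II.3 the tenant must meet a more-likely-than-not showing (weight is at least 51): on (e) the weight is 52 (the landlord's 55 is given no effect), ≥ 51, so (e) meets the standard.
  The tenant carries the last stage.
Every stage carried; the tenant prevails on this issue.
Per-issue: Issue I → landlord; Issue II → tenant. The tenant must prevail on at least one issue; overall, the tenant prevails.

tenant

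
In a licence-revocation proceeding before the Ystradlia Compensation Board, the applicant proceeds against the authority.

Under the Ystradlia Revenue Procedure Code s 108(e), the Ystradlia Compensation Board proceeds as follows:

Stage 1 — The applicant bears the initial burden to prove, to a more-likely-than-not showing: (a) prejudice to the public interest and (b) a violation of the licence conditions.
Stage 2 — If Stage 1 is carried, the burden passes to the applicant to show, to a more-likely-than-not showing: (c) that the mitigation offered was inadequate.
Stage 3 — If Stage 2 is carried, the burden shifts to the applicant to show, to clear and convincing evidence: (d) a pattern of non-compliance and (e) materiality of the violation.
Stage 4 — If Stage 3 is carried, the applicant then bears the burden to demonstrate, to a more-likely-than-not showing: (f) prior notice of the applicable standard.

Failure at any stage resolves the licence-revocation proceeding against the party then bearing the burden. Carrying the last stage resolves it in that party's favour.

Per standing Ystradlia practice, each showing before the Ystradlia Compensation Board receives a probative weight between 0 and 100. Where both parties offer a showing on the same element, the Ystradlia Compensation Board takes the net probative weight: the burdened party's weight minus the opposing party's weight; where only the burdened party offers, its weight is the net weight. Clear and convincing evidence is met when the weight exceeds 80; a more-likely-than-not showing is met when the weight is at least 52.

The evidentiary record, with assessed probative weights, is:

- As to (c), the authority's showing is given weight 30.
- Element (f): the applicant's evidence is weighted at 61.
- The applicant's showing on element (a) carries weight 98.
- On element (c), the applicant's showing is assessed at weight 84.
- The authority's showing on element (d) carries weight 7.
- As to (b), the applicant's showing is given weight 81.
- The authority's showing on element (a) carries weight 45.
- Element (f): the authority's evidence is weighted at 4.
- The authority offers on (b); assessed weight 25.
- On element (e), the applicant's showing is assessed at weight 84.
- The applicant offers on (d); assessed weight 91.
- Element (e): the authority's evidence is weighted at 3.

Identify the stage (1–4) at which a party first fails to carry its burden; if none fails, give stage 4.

Stage 1 — burden on applicant; standard: a more-likely-than-not showing (weight is at least 52).
    (a): 98 − 45 = 53 ≥ 52 [met]
    (b): 81 − 25 = 56 ≥ 52 [met]
  Stage 1 is satisfied; the applicant continues to bear the burden.
Stage 2 — burden on applicant; standard: a more-likely-than-not showing (weight is at least 52).
    (c): 84 − 30 = 54 ≥ 52 [met]
  Stage 2 carried; the burden remains with the applicant.
Stage 3 — burden on applicant; standard: clear and convincing evidence (weight exceeds 80).
    (d): 91 − 7 = 84 > 80 [met]
    (e): 84 − 3 = 81 > 80 [met]
  Stage 3 carried; the burden remains with the applicant.
Stage 4 — burden on applicant; standard: a more-likely-than-not showing (weight is at least 52).
    (f): 61 − 4 = 57 ≥ 52 [met]
  The applicant carries the last stage.
All stages carried — the applicant prevails.

stage 4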